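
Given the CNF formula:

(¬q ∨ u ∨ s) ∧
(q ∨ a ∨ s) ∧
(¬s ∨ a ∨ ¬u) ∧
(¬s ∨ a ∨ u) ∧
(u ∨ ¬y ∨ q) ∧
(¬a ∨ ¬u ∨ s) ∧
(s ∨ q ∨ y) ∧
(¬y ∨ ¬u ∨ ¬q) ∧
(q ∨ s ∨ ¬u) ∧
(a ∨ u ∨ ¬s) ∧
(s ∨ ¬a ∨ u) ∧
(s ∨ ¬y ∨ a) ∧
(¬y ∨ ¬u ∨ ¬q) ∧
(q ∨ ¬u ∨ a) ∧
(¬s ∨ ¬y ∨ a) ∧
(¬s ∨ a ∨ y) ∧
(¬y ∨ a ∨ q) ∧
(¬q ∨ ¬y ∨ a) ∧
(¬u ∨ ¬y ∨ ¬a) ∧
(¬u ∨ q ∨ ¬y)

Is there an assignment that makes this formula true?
Yes

Yes, the formula is satisfiable.

One satisfying assignment is: y=False, s=True, a=True, u=False, q=False

Verification: With this assignment, all 20 clauses evaluate to true.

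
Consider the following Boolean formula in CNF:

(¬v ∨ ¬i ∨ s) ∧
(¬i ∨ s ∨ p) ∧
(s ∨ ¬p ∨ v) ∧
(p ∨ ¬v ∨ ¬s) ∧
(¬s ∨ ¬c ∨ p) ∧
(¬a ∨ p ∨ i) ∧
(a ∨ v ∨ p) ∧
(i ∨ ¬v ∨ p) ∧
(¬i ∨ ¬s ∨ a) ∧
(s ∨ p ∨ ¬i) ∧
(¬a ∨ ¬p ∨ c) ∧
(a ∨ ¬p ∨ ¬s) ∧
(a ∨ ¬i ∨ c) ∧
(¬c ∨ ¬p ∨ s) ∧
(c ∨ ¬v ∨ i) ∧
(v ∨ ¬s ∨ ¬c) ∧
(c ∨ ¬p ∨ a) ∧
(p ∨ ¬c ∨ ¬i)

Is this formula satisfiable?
Yes

Yes, the formula is satisfiable.

One satisfying assignment is: a=True, c=False, i=True, v=False, p=False, s=True

Verification: With this assignment, all 18 clauses evaluate to true.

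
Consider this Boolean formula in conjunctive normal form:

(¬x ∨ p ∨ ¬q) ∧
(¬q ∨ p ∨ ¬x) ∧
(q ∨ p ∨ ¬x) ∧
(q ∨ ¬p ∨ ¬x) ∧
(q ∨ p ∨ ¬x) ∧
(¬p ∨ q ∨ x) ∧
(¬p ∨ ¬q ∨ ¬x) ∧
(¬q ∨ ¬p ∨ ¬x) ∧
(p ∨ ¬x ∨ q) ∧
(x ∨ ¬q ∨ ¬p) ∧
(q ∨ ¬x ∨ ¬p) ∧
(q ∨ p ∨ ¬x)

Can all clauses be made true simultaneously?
Yes

Yes, the formula is satisfiable.

One satisfying assignment is: q=False, x=False, p=False

Verification: With this assignment, all 12 clauses evaluate to true.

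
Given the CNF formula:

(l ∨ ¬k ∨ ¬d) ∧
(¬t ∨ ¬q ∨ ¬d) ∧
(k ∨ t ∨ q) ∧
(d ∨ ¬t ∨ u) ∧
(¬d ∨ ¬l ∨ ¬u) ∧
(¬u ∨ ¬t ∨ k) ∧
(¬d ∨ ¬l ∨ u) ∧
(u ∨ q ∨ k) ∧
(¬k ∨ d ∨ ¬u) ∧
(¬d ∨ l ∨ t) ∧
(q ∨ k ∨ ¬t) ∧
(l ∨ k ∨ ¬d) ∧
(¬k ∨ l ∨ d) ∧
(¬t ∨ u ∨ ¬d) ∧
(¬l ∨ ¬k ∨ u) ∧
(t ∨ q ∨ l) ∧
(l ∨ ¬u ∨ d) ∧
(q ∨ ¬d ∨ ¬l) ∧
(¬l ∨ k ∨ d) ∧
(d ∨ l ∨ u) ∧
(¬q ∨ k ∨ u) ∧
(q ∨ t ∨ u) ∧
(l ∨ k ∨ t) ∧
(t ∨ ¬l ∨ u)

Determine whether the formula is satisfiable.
No

No, the formula is not satisfiable.

No assignment of truth values to the variables can make all 24 clauses true simultaneously.

The formula is UNSAT (unsatisfiable).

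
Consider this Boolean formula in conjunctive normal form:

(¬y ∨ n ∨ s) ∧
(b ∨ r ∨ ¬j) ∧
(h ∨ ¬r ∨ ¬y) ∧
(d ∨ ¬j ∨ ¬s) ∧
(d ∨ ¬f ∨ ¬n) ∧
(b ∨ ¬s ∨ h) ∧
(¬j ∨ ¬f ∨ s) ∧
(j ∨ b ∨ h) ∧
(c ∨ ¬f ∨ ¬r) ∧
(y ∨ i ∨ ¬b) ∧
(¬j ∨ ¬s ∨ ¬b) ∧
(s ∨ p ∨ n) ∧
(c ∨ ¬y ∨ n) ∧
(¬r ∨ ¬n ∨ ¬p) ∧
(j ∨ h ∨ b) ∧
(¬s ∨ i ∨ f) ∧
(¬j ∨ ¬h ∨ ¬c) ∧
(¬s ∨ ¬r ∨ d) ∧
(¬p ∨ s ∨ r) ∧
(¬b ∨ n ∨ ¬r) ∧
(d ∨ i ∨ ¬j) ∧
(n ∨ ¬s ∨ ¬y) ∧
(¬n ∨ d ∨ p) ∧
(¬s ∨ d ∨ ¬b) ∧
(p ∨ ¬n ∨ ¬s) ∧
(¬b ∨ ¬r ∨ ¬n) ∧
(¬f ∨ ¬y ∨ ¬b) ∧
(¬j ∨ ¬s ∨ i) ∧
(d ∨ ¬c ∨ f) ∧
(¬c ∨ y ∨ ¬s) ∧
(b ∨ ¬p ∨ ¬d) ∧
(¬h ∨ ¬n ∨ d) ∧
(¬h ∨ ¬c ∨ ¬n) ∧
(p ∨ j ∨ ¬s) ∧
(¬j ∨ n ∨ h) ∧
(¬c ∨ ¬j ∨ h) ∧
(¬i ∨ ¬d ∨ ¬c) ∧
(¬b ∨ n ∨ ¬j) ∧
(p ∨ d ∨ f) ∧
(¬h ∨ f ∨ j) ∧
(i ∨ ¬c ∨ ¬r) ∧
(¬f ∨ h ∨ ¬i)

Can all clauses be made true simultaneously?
Yes

Yes, the formula is satisfiable.

One satisfying assignment is: d=True, f=False, j=False, s=False, p=False, h=False, b=True, c=False, y=True, i=False, r=False, n=True

Verification: With this assignment, all 42 clauses evaluate to true.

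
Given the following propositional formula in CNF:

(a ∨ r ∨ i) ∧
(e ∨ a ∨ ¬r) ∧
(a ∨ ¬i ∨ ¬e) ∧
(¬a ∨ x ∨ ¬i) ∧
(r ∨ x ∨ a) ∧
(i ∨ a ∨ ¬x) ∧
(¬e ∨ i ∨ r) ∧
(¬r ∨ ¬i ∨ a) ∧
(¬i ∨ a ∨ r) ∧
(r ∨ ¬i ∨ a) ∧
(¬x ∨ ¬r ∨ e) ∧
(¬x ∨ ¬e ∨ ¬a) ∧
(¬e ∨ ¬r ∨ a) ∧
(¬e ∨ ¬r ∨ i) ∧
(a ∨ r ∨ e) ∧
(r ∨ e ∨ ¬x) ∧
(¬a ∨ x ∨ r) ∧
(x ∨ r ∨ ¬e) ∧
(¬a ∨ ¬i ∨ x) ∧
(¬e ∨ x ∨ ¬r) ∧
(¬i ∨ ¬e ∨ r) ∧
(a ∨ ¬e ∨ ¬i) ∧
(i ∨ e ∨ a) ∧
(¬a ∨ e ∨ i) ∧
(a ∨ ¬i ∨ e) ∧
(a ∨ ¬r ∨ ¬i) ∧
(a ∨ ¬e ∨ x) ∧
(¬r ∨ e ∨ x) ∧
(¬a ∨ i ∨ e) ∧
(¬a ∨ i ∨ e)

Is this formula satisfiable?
No

No, the formula is not satisfiable.

No assignment of truth values to the variables can make all 30 clauses true simultaneously.

The formula is UNSAT (unsatisfiable).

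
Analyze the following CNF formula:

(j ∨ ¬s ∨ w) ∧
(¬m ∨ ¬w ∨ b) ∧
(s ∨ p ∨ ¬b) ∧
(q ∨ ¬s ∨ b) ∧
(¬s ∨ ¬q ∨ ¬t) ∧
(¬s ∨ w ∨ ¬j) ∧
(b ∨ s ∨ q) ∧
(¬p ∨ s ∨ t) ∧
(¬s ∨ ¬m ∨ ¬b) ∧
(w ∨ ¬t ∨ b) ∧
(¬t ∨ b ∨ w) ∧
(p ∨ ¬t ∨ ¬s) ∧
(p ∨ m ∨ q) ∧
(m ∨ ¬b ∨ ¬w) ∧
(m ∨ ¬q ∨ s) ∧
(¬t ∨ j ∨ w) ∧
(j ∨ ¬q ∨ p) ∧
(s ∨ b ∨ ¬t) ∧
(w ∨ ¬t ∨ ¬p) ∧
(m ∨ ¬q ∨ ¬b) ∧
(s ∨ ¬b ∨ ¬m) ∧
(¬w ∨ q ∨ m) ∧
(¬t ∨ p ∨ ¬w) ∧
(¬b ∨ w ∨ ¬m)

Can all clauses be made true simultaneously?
Yes

Yes, the formula is satisfiable.

One satisfying assignment is: m=False, b=False, j=True, w=True, q=True, s=True, t=False, p=False

Verification: With this assignment, all 24 clauses evaluate to true.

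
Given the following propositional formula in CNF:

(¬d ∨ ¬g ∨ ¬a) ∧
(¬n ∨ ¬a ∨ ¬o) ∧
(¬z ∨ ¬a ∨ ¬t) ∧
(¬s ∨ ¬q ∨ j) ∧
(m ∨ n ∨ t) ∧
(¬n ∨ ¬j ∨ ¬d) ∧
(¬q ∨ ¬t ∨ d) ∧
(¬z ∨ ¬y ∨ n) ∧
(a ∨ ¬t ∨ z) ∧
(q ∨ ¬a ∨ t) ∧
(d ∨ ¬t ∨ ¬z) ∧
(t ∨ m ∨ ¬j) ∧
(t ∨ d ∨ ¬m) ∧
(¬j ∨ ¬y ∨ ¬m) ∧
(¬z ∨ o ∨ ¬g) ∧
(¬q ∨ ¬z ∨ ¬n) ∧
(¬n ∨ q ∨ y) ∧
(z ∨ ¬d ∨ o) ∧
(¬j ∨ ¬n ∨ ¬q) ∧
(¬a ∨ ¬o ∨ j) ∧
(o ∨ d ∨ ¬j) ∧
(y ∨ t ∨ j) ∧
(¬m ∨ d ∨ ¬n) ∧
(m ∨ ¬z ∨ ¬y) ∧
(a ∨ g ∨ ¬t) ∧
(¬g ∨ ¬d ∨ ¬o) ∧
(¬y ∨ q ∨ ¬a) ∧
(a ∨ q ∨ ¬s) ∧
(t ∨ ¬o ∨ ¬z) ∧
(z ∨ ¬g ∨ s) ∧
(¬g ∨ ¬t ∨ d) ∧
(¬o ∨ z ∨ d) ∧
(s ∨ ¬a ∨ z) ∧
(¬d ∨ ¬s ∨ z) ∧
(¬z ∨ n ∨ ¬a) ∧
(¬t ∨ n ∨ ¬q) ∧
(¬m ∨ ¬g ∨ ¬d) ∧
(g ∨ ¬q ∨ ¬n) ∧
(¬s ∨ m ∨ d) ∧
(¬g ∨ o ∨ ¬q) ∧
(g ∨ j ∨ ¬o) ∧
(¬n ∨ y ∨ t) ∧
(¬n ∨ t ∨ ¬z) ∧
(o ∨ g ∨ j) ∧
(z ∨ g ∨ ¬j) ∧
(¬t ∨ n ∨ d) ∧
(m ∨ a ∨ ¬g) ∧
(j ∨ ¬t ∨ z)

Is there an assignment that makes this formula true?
Yes

Yes, the formula is satisfiable.

One satisfying assignment is: a=False, s=False, n=False, y=False, j=True, d=True, o=False, m=True, z=True, q=False, t=False, g=False

Verification: With this assignment, all 48 clauses evaluate to true.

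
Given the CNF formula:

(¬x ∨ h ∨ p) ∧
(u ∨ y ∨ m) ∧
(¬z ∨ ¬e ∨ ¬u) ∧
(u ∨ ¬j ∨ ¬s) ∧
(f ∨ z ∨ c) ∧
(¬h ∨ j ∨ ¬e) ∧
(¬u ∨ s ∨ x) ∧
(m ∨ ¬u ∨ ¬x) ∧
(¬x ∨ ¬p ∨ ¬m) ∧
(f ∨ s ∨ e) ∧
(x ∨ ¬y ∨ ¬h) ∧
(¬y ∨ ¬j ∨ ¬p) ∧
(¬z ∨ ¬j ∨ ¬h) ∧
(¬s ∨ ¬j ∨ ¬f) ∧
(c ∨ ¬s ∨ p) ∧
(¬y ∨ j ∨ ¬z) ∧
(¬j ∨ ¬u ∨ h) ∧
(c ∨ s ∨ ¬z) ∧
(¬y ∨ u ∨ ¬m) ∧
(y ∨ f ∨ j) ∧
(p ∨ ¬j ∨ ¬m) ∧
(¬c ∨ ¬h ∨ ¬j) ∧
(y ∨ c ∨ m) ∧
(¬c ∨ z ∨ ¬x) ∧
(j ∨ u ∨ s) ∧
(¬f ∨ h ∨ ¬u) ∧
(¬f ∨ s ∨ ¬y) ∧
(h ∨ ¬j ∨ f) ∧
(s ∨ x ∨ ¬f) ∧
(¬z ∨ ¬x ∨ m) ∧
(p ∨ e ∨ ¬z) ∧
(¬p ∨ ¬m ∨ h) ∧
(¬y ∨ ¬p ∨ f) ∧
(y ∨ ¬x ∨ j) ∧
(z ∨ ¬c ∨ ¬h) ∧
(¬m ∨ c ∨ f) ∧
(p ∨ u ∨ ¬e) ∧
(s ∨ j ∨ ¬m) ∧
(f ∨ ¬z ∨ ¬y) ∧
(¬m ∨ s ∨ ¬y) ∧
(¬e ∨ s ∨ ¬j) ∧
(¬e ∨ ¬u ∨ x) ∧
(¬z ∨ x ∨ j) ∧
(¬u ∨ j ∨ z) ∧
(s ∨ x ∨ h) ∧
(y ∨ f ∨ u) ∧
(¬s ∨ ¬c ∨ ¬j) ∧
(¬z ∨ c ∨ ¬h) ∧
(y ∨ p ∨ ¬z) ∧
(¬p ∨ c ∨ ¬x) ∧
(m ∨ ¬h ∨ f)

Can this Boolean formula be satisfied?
Yes

Yes, the formula is satisfiable.

One satisfying assignment is: c=True, e=False, y=True, m=False, z=False, h=False, j=False, x=False, f=False, s=True, u=False, p=False

Verification: With this assignment, all 51 clauses evaluate to true.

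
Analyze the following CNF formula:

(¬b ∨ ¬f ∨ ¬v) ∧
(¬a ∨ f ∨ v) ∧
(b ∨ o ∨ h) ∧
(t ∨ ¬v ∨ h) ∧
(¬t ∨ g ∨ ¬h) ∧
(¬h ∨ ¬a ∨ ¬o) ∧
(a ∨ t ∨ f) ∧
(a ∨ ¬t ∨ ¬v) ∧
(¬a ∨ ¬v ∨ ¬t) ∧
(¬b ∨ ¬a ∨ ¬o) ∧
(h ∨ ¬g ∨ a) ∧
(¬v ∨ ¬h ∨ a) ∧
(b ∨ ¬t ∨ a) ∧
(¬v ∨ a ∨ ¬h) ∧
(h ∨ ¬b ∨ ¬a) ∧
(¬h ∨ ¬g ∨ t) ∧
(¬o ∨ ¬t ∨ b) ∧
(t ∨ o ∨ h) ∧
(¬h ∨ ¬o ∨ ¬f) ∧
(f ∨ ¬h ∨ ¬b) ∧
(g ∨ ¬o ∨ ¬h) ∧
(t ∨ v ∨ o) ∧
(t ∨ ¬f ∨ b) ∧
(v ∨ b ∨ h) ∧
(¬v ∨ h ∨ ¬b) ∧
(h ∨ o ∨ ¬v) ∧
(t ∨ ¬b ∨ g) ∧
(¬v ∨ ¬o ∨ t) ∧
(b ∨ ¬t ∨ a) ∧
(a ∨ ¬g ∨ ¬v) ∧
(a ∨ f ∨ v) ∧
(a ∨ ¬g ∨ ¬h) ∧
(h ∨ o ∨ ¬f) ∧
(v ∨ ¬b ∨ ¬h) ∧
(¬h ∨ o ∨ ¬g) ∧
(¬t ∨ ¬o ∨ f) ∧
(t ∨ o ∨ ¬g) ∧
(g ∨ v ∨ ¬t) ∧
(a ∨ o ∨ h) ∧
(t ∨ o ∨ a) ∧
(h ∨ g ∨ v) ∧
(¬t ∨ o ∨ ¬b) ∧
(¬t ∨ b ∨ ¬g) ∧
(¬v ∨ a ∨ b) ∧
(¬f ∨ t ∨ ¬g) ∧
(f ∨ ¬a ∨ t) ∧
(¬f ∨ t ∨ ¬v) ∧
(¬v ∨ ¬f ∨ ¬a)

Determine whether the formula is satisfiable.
No

No, the formula is not satisfiable.

No assignment of truth values to the variables can make all 48 clauses true simultaneously.

The formula is UNSAT (unsatisfiable).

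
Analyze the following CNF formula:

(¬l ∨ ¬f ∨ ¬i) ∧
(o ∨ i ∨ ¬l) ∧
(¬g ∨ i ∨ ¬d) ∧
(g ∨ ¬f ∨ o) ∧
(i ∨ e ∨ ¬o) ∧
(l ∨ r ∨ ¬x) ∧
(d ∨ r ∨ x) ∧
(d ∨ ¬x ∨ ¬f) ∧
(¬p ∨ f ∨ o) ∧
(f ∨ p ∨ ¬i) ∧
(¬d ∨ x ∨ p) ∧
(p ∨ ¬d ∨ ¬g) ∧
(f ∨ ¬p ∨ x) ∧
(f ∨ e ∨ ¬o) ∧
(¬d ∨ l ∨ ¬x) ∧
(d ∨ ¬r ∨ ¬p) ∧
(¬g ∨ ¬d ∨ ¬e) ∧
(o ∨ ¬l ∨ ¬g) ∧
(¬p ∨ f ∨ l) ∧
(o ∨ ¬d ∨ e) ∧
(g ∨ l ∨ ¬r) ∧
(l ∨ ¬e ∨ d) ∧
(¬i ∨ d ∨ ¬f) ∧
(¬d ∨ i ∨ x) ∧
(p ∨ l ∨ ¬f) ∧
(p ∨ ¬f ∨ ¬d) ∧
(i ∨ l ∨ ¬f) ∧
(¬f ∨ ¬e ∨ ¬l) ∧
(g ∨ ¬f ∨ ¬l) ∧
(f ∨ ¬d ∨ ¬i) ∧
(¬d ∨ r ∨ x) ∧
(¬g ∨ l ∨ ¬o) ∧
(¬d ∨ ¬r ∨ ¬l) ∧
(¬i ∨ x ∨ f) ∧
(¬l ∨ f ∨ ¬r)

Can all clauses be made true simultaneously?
Yes

Yes, the formula is satisfiable.

One satisfying assignment is: l=True, e=True, g=False, d=False, p=False, r=False, i=False, x=True, o=True, f=False

Verification: With this assignment, all 35 clauses evaluate to true.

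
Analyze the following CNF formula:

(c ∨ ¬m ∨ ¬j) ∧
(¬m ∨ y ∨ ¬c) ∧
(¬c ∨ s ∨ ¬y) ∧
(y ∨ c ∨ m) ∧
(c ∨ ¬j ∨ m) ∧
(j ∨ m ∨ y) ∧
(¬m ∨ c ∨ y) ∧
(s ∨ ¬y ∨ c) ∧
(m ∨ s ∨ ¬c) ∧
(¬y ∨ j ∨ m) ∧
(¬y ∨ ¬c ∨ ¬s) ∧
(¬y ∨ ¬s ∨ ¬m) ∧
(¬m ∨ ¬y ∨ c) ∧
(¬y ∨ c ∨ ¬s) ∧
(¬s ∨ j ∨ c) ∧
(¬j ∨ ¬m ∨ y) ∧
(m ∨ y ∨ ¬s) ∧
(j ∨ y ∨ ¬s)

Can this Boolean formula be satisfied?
No

No, the formula is not satisfiable.

No assignment of truth values to the variables can make all 18 clauses true simultaneously.

The formula is UNSAT (unsatisfiable).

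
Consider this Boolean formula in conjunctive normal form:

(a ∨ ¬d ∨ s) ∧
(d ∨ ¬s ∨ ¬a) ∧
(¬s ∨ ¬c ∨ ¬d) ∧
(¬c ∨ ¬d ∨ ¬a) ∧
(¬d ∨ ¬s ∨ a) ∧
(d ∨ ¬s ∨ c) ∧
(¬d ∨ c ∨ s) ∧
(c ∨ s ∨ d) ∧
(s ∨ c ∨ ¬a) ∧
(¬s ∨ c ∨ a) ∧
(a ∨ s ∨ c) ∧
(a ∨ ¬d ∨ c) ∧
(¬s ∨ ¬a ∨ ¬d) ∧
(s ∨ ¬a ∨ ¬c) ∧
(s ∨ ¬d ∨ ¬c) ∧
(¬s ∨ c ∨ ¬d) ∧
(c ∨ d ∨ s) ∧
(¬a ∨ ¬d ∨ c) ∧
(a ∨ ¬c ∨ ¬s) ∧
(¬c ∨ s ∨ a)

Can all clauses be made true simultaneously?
No

No, the formula is not satisfiable.

No assignment of truth values to the variables can make all 20 clauses true simultaneously.

The formula is UNSAT (unsatisfiable).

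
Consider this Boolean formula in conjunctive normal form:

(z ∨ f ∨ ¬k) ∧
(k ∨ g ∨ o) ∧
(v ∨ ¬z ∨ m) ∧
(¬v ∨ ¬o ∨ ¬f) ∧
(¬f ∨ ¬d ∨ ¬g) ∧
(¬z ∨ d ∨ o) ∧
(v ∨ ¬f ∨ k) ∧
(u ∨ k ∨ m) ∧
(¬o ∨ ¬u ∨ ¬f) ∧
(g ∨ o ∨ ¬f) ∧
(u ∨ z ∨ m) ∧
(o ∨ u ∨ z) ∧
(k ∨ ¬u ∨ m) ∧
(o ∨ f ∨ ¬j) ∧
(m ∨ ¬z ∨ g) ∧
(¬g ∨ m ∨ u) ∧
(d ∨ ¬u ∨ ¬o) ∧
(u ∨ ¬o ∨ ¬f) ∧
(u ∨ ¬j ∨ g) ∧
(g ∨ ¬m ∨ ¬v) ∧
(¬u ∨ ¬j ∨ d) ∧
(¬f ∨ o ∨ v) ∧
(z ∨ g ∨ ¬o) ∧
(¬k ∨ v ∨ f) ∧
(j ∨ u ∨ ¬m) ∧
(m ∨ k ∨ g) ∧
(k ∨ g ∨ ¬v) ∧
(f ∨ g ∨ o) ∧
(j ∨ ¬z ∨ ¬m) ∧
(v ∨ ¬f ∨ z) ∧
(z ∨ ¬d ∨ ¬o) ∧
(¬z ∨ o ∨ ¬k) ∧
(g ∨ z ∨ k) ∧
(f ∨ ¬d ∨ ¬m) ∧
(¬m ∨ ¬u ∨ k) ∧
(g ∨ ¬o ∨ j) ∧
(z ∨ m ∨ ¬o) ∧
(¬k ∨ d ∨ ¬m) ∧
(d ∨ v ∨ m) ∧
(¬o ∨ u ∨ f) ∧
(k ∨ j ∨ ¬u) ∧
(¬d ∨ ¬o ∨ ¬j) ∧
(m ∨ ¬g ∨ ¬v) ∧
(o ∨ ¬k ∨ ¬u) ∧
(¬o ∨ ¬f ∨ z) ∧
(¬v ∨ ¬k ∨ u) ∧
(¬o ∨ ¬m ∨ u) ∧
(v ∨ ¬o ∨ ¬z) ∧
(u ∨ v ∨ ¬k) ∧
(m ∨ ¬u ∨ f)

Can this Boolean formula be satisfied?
No

No, the formula is not satisfiable.

No assignment of truth values to the variables can make all 50 clauses true simultaneously.

The formula is UNSAT (unsatisfiable).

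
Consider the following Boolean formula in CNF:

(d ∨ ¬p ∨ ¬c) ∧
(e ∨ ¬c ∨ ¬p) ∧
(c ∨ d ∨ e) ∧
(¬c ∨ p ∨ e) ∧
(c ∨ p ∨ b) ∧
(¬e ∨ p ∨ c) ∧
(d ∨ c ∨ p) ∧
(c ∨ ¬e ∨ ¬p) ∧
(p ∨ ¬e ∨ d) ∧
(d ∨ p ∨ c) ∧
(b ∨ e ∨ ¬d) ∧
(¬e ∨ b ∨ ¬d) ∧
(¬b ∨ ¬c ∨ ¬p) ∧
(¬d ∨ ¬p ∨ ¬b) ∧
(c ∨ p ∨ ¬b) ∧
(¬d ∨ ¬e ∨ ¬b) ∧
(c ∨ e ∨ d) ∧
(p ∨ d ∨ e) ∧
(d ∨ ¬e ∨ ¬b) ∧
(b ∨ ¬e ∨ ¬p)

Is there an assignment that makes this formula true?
No

No, the formula is not satisfiable.

No assignment of truth values to the variables can make all 20 clauses true simultaneously.

The formula is UNSAT (unsatisfiable).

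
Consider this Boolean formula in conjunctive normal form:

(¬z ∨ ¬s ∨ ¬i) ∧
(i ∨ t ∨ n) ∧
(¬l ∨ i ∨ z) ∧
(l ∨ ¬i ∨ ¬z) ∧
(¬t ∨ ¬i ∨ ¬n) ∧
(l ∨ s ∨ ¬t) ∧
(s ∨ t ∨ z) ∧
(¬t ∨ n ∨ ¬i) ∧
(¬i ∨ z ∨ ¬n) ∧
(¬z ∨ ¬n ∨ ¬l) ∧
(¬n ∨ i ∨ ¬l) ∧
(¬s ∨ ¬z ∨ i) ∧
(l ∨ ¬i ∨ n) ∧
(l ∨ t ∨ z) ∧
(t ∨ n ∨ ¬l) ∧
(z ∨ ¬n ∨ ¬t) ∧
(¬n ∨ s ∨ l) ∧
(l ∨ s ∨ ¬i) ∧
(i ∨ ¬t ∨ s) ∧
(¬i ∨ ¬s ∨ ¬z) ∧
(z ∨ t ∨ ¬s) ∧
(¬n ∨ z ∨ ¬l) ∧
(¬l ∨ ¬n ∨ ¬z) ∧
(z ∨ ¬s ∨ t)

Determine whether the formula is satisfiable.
Yes

Yes, the formula is satisfiable.

One satisfying assignment is: s=True, t=True, n=False, i=False, l=False, z=False

Verification: With this assignment, all 24 clauses evaluate to true.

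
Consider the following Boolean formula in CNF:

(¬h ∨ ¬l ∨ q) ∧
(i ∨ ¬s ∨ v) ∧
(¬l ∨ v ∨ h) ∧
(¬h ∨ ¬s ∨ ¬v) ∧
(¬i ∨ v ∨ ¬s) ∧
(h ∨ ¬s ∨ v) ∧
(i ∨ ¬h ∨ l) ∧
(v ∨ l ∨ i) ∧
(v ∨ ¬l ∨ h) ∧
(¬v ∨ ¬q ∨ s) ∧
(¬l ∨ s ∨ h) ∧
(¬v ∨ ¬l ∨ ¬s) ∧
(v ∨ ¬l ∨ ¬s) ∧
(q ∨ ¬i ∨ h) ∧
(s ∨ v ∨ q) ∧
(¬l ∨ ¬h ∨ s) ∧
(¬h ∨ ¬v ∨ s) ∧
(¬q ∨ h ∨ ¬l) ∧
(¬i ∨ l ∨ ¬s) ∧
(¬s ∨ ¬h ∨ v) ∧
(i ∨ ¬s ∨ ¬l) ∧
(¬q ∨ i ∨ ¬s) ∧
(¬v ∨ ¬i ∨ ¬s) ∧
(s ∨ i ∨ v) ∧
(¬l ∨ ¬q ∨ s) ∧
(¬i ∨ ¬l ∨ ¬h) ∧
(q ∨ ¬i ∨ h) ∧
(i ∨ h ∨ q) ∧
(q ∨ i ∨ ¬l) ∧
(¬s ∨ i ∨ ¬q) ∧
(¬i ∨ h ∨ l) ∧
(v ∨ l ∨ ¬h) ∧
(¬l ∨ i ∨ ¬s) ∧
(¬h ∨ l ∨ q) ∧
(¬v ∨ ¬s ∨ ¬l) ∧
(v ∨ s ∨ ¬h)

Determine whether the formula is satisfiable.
No

No, the formula is not satisfiable.

No assignment of truth values to the variables can make all 36 clauses true simultaneously.

The formula is UNSAT (unsatisfiable).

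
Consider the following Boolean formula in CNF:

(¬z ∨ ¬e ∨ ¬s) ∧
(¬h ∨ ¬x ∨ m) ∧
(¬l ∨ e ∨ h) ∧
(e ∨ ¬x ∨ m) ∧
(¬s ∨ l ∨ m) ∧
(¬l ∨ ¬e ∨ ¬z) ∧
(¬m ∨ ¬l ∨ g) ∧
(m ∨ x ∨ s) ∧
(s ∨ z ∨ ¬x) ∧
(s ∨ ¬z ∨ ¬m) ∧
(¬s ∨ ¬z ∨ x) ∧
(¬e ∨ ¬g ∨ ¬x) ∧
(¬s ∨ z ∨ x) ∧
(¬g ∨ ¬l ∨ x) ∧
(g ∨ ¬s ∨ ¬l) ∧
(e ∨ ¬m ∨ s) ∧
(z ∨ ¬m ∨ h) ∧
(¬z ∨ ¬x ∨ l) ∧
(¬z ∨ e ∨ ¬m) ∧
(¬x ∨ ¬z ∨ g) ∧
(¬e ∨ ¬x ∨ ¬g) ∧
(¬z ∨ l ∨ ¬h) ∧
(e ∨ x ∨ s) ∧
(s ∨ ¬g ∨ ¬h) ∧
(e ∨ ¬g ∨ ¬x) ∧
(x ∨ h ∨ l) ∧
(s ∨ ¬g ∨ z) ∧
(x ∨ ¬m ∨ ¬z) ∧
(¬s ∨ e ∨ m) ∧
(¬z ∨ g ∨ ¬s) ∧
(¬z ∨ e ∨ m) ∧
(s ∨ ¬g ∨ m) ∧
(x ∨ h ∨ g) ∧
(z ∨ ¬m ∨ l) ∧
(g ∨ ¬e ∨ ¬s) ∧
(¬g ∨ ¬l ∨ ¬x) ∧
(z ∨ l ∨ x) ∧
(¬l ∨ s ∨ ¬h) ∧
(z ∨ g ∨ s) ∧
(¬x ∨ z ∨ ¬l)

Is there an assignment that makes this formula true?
No

No, the formula is not satisfiable.

No assignment of truth values to the variables can make all 40 clauses true simultaneously.

The formula is UNSAT (unsatisfiable).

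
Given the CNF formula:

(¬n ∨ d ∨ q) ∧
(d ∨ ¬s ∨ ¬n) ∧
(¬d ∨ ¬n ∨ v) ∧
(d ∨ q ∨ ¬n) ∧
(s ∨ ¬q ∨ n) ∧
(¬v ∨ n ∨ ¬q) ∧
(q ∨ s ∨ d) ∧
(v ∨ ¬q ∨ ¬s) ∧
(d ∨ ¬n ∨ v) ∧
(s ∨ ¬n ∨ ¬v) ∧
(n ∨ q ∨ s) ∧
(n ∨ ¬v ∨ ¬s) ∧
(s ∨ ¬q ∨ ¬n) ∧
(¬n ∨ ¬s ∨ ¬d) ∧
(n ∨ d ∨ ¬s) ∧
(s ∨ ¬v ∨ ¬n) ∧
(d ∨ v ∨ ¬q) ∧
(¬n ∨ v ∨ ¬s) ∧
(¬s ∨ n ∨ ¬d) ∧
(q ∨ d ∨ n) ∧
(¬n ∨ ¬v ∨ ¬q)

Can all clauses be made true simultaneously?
No

No, the formula is not satisfiable.

No assignment of truth values to the variables can make all 21 clauses true simultaneously.

The formula is UNSAT (unsatisfiable).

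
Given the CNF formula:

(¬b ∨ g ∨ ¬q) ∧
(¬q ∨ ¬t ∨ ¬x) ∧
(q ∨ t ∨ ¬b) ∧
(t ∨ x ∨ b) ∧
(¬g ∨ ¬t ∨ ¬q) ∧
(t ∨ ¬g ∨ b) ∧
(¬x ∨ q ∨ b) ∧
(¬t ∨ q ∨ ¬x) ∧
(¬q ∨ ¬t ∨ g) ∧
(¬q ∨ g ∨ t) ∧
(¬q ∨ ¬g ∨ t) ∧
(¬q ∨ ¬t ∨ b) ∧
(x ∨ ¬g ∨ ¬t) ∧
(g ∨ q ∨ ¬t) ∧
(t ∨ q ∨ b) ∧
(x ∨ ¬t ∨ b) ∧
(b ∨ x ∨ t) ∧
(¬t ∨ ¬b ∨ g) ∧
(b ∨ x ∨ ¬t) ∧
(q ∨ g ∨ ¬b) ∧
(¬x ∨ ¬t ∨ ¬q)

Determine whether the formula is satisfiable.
No

No, the formula is not satisfiable.

No assignment of truth values to the variables can make all 21 clauses true simultaneously.

The formula is UNSAT (unsatisfiable).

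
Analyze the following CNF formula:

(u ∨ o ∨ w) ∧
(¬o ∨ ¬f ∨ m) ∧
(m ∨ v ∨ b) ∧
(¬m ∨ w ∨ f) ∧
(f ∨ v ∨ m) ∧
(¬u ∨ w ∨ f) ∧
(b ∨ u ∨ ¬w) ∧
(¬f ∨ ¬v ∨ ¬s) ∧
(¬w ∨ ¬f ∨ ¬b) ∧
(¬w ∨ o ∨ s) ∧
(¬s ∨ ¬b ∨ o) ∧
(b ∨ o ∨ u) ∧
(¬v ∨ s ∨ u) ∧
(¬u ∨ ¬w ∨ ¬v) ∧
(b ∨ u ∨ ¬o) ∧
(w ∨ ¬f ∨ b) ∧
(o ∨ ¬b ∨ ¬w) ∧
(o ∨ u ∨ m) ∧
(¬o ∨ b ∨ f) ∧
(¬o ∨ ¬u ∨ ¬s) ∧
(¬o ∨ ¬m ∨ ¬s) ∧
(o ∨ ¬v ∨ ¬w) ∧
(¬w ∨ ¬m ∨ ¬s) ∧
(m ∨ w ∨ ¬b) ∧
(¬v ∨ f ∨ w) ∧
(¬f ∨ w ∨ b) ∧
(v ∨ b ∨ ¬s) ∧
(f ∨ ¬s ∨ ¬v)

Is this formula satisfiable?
Yes

Yes, the formula is satisfiable.

One satisfying assignment is: o=True, f=True, s=False, b=False, u=True, m=True, v=False, w=True

Verification: With this assignment, all 28 clauses evaluate to true.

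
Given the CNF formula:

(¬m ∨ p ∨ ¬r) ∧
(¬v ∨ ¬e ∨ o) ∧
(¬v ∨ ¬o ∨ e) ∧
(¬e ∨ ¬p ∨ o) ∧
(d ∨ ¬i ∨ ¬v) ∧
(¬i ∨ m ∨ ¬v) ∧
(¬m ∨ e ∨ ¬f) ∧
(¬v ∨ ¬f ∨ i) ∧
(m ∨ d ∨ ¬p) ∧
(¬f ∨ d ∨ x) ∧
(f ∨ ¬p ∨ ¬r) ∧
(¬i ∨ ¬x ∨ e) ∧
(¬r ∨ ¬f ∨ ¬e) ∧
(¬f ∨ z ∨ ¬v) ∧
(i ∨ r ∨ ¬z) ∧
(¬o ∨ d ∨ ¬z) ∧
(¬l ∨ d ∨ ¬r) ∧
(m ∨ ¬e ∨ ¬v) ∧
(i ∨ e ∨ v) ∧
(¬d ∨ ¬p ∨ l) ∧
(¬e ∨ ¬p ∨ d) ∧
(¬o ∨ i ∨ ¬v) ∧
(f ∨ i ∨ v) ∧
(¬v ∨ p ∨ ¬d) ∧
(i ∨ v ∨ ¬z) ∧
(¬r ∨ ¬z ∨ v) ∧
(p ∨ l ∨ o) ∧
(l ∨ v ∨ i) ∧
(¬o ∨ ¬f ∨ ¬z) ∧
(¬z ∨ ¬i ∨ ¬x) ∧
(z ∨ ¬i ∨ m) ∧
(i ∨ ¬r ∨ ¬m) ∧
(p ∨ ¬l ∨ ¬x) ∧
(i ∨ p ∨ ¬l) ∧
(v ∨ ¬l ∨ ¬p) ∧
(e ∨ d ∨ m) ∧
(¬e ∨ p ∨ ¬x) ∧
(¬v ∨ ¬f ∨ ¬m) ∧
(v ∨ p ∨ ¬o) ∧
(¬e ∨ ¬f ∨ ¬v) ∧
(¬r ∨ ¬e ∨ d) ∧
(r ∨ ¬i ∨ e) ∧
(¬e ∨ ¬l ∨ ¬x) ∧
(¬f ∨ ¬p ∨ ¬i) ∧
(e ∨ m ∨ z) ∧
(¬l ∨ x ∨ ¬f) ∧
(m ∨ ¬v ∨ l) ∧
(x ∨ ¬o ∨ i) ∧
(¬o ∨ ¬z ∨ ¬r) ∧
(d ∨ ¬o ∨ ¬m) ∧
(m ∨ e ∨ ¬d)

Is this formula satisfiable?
Yes

Yes, the formula is satisfiable.

One satisfying assignment is: o=False, f=False, d=False, p=True, r=False, l=False, z=False, e=False, m=True, i=False, v=True, x=False

Verification: With this assignment, all 51 clauses evaluate to true.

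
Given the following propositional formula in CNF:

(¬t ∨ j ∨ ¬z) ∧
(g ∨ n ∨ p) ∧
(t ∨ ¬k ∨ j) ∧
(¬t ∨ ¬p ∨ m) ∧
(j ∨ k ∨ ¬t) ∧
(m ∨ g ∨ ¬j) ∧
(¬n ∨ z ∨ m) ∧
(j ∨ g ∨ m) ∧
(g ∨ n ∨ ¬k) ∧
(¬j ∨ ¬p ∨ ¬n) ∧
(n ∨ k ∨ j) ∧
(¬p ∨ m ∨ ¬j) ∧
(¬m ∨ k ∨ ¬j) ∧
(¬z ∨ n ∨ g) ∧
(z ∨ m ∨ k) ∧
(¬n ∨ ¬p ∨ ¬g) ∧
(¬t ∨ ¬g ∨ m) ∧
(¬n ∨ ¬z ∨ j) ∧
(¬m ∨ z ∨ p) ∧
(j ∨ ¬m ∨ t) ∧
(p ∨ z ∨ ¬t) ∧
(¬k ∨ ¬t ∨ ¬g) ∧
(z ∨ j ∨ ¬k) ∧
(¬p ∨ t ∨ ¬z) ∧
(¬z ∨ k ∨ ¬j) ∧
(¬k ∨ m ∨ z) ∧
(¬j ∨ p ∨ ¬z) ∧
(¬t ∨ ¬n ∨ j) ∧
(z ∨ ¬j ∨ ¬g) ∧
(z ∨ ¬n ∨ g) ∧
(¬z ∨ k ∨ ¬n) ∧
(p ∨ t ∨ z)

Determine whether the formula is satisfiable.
No

No, the formula is not satisfiable.

No assignment of truth values to the variables can make all 32 clauses true simultaneously.

The formula is UNSAT (unsatisfiable).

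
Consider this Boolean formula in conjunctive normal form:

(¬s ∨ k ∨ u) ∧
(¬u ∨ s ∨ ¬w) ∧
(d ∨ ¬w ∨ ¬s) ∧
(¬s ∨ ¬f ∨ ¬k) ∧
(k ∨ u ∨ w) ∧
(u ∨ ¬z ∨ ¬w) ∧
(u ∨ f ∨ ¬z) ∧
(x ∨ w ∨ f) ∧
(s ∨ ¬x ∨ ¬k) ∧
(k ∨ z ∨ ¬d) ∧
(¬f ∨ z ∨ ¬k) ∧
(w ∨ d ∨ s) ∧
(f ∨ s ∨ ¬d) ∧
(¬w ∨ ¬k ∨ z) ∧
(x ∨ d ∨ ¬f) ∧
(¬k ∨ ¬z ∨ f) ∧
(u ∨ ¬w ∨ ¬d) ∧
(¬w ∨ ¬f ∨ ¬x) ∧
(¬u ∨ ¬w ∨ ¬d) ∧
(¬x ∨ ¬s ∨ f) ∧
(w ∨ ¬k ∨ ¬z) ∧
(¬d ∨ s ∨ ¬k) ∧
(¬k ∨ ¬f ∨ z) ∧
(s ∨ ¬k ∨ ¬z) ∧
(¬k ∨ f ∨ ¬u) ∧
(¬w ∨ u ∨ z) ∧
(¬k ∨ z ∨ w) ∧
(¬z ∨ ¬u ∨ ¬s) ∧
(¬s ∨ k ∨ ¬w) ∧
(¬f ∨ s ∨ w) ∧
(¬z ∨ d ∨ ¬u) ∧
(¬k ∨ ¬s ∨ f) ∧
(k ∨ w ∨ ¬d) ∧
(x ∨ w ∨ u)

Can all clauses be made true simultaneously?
Yes

Yes, the formula is satisfiable.

One satisfying assignment is: k=False, x=True, w=False, d=False, u=True, s=True, f=True, z=False

Verification: With this assignment, all 34 clauses evaluate to true.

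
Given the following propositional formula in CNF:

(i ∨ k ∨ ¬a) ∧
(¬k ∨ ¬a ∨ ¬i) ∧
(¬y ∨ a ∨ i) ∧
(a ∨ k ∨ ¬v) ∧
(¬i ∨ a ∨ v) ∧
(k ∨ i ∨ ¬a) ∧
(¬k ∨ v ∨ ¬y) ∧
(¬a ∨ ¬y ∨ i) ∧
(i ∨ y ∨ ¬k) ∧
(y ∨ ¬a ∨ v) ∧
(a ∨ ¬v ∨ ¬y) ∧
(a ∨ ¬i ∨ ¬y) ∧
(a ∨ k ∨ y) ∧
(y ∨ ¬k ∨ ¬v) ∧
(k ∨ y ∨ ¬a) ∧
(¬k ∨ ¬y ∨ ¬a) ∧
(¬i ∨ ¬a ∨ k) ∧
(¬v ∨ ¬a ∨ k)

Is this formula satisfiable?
No

No, the formula is not satisfiable.

No assignment of truth values to the variables can make all 18 clauses true simultaneously.

The formula is UNSAT (unsatisfiable).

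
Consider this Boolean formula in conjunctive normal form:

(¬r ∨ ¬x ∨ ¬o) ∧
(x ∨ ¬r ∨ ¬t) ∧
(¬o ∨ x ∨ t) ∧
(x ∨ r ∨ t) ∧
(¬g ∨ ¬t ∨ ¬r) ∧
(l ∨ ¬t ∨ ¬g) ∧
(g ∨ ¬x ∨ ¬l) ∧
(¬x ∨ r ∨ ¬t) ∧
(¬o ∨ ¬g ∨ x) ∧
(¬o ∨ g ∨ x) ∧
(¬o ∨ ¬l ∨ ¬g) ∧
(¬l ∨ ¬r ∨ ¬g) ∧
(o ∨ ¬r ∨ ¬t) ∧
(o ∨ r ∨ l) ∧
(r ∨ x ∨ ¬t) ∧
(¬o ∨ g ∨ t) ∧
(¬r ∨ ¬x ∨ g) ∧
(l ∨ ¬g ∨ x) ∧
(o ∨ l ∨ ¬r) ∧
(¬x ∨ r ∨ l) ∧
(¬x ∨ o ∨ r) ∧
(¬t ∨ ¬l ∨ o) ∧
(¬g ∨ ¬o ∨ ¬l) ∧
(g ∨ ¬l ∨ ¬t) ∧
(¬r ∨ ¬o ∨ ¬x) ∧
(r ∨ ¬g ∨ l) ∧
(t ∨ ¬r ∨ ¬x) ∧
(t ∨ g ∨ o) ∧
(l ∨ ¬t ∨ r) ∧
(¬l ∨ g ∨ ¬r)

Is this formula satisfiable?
No

No, the formula is not satisfiable.

No assignment of truth values to the variables can make all 30 clauses true simultaneously.

The formula is UNSAT (unsatisfiable).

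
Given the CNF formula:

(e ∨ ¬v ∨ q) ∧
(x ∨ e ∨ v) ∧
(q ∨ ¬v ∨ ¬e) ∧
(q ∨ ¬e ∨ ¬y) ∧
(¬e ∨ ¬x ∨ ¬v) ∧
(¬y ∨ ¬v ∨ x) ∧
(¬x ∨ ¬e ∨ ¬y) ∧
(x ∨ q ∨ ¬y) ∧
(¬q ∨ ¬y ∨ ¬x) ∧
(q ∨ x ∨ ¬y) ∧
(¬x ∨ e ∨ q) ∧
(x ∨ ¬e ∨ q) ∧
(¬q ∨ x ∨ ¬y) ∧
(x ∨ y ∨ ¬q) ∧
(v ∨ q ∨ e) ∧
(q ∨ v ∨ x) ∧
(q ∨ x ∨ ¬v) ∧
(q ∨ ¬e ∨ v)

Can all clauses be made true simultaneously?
Yes

Yes, the formula is satisfiable.

One satisfying assignment is: e=False, q=True, y=False, x=True, v=False

Verification: With this assignment, all 18 clauses evaluate to true.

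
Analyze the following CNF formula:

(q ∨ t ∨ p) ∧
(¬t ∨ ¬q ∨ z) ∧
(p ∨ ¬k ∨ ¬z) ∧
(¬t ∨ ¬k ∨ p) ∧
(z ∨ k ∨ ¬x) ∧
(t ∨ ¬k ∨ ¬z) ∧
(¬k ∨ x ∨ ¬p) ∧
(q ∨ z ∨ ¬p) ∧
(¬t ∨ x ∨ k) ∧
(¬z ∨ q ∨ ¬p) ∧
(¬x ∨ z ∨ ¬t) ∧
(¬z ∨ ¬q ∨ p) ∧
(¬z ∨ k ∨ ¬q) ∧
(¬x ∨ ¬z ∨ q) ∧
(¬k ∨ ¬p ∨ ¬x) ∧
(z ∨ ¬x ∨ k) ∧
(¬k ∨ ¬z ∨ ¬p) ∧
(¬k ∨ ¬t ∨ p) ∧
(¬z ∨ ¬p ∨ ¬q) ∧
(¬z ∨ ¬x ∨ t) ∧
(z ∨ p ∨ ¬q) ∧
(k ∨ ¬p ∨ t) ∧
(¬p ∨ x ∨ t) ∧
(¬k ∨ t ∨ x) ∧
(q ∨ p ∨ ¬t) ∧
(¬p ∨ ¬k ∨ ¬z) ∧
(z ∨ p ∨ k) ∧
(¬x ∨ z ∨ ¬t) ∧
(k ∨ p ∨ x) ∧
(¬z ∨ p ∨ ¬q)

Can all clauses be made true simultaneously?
No

No, the formula is not satisfiable.

No assignment of truth values to the variables can make all 30 clauses true simultaneously.

The formula is UNSAT (unsatisfiable).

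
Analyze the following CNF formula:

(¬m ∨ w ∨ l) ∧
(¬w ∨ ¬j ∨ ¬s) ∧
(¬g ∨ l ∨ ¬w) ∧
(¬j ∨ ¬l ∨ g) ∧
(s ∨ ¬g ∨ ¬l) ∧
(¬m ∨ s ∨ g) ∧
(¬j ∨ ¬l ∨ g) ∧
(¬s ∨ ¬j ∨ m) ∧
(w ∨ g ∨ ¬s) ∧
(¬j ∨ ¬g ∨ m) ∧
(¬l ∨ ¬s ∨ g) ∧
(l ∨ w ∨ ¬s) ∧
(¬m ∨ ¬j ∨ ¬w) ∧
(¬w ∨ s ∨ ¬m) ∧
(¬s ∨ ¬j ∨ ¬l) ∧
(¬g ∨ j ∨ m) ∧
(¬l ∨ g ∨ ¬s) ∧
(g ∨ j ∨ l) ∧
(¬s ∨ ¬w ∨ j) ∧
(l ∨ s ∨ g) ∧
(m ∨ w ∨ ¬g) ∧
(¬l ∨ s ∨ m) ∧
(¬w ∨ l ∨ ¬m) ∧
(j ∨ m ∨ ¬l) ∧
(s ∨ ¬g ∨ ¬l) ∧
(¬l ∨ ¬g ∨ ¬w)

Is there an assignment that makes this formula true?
Yes

Yes, the formula is satisfiable.

One satisfying assignment is: l=True, m=True, j=False, g=True, w=False, s=True

Verification: With this assignment, all 26 clauses evaluate to true.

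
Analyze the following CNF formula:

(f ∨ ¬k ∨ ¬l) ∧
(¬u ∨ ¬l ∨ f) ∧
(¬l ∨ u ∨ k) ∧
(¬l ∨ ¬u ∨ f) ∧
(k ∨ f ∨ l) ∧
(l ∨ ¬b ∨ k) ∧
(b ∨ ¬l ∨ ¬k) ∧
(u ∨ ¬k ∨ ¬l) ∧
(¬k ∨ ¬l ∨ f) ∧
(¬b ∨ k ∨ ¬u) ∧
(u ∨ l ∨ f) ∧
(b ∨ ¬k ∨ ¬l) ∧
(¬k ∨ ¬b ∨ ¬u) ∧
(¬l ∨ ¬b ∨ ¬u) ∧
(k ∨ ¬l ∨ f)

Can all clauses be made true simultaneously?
Yes

Yes, the formula is satisfiable.

One satisfying assignment is: u=False, l=False, k=False, f=True, b=False

Verification: With this assignment, all 15 clauses evaluate to true.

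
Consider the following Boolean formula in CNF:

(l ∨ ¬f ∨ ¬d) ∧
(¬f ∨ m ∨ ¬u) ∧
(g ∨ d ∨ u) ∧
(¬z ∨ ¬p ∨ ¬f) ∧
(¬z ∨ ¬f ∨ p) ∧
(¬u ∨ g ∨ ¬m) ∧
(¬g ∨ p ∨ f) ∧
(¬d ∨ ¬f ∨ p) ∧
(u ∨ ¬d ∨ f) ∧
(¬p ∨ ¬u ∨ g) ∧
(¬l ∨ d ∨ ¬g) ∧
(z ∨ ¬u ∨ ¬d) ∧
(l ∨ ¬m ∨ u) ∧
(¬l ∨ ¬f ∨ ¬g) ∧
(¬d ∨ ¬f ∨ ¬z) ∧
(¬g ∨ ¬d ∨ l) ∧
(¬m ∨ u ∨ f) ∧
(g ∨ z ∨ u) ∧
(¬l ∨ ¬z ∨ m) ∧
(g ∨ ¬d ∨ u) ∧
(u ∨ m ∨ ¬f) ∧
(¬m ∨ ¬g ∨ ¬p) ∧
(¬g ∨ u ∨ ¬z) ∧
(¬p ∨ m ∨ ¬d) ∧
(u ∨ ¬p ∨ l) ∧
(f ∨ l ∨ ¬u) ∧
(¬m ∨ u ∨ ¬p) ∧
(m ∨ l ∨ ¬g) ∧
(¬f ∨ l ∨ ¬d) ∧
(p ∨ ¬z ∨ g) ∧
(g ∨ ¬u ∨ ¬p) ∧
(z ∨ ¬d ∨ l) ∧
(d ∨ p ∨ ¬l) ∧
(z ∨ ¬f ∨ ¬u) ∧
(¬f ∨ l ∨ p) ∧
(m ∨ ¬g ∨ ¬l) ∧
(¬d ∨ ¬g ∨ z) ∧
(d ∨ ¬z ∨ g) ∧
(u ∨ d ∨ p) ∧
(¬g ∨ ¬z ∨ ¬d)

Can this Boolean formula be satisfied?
No

No, the formula is not satisfiable.

No assignment of truth values to the variables can make all 40 clauses true simultaneously.

The formula is UNSAT (unsatisfiable).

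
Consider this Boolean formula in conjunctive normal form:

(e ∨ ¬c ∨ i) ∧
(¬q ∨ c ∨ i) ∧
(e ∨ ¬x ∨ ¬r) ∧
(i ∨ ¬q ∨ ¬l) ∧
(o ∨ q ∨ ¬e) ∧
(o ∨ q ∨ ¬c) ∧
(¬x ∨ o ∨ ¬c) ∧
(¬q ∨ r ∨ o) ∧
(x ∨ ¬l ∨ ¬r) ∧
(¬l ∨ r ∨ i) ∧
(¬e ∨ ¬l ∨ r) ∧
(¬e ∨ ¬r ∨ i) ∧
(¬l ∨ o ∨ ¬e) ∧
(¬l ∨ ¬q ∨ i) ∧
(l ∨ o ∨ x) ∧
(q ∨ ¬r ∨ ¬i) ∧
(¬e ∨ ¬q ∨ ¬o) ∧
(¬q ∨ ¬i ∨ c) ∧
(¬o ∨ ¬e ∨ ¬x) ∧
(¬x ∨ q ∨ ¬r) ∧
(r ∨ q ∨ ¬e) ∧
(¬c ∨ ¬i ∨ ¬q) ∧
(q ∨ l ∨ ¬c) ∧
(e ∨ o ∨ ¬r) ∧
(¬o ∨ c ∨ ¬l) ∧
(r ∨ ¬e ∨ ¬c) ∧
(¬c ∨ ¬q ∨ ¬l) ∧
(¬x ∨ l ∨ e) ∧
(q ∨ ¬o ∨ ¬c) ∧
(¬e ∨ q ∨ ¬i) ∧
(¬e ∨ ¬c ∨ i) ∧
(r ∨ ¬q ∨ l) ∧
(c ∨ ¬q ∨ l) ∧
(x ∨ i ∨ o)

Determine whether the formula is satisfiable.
Yes

Yes, the formula is satisfiable.

One satisfying assignment is: i=True, r=False, l=True, q=False, e=False, x=False, c=False, o=False

Verification: With this assignment, all 34 clauses evaluate to true.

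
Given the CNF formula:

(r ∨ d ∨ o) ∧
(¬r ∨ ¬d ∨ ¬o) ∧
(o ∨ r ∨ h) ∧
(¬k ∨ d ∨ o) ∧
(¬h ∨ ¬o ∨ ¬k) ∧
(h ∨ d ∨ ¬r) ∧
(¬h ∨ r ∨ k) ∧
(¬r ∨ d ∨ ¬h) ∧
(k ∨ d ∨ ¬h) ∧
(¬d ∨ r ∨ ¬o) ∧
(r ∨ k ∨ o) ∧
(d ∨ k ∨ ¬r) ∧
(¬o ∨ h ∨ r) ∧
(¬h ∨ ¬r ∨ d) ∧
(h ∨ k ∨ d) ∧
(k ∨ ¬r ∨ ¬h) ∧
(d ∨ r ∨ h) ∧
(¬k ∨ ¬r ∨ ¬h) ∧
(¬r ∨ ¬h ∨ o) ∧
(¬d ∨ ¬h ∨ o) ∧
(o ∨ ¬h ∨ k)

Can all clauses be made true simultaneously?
Yes

Yes, the formula is satisfiable.

One satisfying assignment is: d=True, r=True, h=False, o=False, k=False

Verification: With this assignment, all 21 clauses evaluate to true.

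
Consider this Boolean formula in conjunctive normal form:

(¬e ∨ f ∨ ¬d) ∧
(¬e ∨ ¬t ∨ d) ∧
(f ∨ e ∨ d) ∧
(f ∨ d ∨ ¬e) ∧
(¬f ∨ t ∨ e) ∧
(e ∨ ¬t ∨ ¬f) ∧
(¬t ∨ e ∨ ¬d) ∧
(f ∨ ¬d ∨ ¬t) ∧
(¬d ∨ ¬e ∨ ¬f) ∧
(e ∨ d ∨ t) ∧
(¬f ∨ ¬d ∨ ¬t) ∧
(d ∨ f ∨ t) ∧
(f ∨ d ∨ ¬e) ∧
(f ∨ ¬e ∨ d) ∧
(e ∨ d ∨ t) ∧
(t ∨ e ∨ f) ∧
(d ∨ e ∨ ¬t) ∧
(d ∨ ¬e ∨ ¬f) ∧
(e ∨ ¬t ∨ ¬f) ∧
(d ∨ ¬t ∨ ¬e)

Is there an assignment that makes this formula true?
No

No, the formula is not satisfiable.

No assignment of truth values to the variables can make all 20 clauses true simultaneously.

The formula is UNSAT (unsatisfiable).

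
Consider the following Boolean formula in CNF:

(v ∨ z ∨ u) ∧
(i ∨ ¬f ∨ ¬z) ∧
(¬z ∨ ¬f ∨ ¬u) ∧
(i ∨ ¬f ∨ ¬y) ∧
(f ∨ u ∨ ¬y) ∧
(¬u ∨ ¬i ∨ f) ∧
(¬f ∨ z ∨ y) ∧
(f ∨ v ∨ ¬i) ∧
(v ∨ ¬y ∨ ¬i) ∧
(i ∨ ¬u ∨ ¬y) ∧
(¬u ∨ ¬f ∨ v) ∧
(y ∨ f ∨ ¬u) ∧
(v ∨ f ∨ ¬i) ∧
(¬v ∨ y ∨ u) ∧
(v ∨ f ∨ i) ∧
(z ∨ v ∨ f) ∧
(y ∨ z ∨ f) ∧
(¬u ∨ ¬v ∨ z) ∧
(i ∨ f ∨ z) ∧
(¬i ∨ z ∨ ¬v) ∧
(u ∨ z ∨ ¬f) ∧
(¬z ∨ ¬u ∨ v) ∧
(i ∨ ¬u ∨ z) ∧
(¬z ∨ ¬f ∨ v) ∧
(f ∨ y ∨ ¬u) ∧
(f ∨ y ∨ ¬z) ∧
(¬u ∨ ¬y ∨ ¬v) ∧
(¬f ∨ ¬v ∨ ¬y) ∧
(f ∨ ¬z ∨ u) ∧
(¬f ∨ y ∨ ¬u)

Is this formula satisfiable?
No

No, the formula is not satisfiable.

No assignment of truth values to the variables can make all 30 clauses true simultaneously.

The formula is UNSAT (unsatisfiable).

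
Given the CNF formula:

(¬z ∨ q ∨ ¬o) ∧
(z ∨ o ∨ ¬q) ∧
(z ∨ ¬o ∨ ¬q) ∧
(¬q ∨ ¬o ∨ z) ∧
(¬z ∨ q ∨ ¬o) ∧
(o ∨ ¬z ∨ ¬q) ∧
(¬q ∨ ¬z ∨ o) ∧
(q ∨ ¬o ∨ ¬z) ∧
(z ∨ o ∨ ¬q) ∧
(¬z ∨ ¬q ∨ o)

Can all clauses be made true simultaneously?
Yes

Yes, the formula is satisfiable.

One satisfying assignment is: q=False, o=False, z=False

Verification: With this assignment, all 10 clauses evaluate to true.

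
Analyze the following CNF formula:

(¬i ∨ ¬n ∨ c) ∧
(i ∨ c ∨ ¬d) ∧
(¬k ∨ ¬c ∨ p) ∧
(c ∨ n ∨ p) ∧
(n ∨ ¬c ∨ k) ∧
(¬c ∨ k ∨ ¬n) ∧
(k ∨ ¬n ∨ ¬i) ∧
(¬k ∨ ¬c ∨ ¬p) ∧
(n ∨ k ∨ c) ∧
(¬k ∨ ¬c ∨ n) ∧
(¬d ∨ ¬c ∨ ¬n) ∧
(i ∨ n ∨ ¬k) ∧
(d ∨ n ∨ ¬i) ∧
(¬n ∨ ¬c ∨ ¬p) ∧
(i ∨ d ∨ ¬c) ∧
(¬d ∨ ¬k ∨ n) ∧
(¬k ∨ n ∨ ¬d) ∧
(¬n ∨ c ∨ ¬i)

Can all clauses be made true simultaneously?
Yes

Yes, the formula is satisfiable.

One satisfying assignment is: i=False, n=True, d=False, p=False, c=False, k=False

Verification: With this assignment, all 18 clauses evaluate to true.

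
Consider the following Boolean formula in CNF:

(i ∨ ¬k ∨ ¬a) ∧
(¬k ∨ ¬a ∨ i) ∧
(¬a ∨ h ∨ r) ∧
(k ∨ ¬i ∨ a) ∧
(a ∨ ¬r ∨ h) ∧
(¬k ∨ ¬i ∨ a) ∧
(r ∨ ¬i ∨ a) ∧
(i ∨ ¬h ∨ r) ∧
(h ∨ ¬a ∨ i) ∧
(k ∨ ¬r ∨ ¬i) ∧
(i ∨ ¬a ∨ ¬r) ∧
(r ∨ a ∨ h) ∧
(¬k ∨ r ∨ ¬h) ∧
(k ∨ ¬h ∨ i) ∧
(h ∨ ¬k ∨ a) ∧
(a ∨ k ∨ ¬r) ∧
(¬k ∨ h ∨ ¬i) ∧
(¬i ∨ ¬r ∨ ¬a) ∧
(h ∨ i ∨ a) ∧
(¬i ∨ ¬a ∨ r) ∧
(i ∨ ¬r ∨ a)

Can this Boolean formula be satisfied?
No

No, the formula is not satisfiable.

No assignment of truth values to the variables can make all 21 clauses true simultaneously.

The formula is UNSAT (unsatisfiable).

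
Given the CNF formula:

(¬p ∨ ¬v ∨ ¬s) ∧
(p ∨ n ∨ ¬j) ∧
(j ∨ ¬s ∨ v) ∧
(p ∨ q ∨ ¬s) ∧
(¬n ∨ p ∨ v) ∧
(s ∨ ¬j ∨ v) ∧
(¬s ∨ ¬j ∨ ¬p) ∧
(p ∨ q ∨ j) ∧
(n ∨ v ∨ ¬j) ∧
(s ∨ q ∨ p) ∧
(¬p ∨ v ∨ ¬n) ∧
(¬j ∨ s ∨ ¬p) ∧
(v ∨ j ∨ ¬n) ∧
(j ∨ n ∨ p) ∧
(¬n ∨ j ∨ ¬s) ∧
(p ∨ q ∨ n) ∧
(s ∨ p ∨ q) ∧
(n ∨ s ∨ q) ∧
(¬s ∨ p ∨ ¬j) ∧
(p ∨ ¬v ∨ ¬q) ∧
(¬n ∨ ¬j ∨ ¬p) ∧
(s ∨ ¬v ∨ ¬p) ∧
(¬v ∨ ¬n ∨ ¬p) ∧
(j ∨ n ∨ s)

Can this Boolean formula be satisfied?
No

No, the formula is not satisfiable.

No assignment of truth values to the variables can make all 24 clauses true simultaneously.

The formula is UNSAT (unsatisfiable).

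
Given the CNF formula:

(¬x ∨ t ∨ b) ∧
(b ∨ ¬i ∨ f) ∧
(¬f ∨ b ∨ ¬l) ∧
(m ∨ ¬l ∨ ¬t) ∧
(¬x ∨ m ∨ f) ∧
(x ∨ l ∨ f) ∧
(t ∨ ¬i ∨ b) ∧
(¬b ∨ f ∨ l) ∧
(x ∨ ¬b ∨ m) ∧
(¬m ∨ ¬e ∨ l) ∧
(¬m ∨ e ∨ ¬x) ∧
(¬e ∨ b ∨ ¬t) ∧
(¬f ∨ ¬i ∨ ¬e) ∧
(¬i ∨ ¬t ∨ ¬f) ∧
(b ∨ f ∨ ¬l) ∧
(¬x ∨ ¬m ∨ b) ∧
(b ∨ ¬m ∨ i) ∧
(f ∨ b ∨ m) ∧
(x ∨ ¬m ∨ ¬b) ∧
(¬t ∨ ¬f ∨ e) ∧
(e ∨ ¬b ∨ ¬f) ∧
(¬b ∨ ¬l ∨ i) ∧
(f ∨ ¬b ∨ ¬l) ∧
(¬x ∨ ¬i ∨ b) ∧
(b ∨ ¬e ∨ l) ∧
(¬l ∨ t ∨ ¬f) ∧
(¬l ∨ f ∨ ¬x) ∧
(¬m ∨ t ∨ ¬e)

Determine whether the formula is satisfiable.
Yes

Yes, the formula is satisfiable.

One satisfying assignment is: l=False, e=False, x=False, b=False, t=False, i=False, m=False, f=True

Verification: With this assignment, all 28 clauses evaluate to true.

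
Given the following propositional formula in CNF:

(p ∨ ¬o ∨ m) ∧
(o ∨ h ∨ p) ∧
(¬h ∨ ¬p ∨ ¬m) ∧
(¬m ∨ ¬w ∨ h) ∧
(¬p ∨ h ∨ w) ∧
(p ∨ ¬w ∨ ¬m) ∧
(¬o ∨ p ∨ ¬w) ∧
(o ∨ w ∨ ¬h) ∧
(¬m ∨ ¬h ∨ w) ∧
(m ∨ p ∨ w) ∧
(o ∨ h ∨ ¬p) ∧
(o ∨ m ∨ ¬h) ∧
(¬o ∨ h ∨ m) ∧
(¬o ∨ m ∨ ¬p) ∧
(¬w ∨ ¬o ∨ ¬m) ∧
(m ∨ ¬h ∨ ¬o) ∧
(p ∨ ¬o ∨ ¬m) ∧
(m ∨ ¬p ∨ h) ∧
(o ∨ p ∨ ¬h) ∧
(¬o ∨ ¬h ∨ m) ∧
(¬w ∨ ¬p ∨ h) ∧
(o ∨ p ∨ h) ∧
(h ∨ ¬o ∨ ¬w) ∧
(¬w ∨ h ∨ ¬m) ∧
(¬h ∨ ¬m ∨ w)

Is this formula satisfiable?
No

No, the formula is not satisfiable.

No assignment of truth values to the variables can make all 25 clauses true simultaneously.

The formula is UNSAT (unsatisfiable).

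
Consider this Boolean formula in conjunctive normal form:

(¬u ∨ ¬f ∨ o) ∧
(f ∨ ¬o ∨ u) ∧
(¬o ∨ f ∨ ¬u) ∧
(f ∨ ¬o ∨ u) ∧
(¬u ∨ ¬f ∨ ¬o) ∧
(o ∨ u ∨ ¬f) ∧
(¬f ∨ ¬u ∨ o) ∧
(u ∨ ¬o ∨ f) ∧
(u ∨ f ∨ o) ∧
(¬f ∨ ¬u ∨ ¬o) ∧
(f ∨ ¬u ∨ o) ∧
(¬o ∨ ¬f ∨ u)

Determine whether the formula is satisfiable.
No

No, the formula is not satisfiable.

No assignment of truth values to the variables can make all 12 clauses true simultaneously.

The formula is UNSAT (unsatisfiable).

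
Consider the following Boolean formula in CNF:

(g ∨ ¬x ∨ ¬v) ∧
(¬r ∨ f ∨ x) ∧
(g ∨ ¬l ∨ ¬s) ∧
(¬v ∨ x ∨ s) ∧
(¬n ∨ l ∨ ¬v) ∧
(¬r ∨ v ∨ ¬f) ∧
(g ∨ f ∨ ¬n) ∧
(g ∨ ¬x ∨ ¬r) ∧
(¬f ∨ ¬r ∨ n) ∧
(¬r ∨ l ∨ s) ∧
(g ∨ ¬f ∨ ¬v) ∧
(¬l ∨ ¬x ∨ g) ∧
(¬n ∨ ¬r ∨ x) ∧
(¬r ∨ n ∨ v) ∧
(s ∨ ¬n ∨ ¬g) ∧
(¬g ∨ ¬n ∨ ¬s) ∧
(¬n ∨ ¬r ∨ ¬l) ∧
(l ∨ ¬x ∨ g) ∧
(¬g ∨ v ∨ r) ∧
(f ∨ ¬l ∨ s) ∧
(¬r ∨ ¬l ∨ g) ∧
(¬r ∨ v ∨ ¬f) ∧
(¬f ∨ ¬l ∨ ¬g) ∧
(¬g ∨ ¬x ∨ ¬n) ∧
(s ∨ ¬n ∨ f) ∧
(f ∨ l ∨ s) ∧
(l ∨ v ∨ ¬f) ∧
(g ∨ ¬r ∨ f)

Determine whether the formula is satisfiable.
Yes

Yes, the formula is satisfiable.

One satisfying assignment is: s=False, g=True, v=True, f=True, l=False, n=False, x=True, r=False

Verification: With this assignment, all 28 clauses evaluate to true.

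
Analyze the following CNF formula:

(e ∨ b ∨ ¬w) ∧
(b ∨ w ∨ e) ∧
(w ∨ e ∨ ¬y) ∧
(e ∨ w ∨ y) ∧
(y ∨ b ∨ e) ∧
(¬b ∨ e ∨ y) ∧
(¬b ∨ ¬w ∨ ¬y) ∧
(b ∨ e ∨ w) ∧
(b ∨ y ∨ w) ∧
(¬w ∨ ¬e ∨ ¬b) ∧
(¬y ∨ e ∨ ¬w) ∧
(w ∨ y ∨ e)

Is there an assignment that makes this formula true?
Yes

Yes, the formula is satisfiable.

One satisfying assignment is: b=False, e=True, y=False, w=True

Verification: With this assignment, all 12 clauses evaluate to true.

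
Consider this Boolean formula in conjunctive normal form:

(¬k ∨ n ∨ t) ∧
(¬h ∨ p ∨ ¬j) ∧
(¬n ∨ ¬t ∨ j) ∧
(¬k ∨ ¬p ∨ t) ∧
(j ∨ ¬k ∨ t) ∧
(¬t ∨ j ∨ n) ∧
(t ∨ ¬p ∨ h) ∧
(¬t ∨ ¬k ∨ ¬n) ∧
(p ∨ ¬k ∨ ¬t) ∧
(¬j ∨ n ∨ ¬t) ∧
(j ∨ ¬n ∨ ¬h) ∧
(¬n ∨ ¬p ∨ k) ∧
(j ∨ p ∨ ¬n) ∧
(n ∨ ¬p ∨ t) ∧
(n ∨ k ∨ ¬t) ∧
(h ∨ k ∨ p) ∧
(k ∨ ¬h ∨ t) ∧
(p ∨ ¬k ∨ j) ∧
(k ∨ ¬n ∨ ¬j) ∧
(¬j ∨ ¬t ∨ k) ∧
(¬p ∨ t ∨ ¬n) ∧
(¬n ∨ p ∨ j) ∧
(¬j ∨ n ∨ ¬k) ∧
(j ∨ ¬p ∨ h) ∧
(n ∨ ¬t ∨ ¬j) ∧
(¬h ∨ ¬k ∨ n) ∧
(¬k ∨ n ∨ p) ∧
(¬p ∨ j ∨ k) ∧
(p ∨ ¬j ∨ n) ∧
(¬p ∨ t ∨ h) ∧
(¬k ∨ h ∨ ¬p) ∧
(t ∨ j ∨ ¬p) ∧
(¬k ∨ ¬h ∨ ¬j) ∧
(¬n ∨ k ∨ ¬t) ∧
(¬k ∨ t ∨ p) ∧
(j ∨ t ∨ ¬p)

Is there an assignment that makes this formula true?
No

No, the formula is not satisfiable.

No assignment of truth values to the variables can make all 36 clauses true simultaneously.

The formula is UNSAT (unsatisfiable).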